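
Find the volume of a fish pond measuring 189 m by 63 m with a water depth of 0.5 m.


Base area = L * W = 189 * 63 = 11907 m^2
Volume = area * depth = 11907 * 0.5 = 5953.5 m^3

5953.5 m^3


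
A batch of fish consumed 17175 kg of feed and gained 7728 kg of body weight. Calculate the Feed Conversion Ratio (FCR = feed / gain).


FCR = feed consumed / weight gained
FCR = 17175 kg / 7728 kg = 2.22244

2.22244


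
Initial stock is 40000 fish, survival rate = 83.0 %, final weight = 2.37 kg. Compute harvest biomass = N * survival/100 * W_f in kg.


Survivors = 40000 * 83.0/100 = 33200 fish
Harvest biomass = survivors * W_f = 33200 * 2.37 = 78684 kg

78684 kg


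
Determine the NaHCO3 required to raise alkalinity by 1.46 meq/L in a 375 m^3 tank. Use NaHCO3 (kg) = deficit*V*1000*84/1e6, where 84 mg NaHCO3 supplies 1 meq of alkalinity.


Tank volume in L = 375 m^3 * 1000 = 375000 L
Total meq required = 1.46 meq/L * 375000 L = 547500 meq
NaHCO3 mass = 547500 meq * 84 mg/meq / 1e6 = 45.99 kg

45.99 kg


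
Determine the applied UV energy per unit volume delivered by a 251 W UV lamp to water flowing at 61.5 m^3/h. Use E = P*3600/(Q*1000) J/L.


Energy delivered per hour = 251 W * 3600 s = 903600 J/h
Volume treated per hour = 61.5 m^3/h * 1000 = 61500 L/h
dose = 903600 / 61500 = 14.6927 J/L

14.6927 J/L


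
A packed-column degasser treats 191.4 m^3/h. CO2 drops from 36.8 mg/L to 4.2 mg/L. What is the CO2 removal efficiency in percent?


CO2_out / CO2_in = 4.2 / 36.8 = 0.11413043
Fraction remaining = 0.11413043
efficiency = (1 - 0.11413043) * 100 = 88.587 %

88.587 %


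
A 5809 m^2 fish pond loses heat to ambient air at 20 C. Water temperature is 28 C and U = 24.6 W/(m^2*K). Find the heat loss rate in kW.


Temperature difference dT = 28 - 20 = 8 K
Heat loss (W) = U * A * dT = 24.6 * 5809 * 8 = 1143211.2 W
Convert to kW: 1143211.2 / 1000 = 1143.2112 kW

1143.2112 kW


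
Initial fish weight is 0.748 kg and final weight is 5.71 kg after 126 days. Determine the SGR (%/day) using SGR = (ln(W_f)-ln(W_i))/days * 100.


ln(W_f) = ln(5.71) = 1.742219
ln(W_i) = ln(0.748) = -0.2903523
ln(W_f) - ln(W_i) = 1.742219 - -0.2903523 = 2.0325713
SGR = 2.0325713 / 126 * 100 = 1.61315 %/day

1.61315 %/day


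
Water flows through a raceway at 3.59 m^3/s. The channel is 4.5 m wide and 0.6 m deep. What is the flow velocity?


Cross-sectional area = W * d = 4.5 * 0.6 = 2.7 m^2
Velocity = Q / A = 3.59 / 2.7 = 1.32963 m/s

1.32963 m/s


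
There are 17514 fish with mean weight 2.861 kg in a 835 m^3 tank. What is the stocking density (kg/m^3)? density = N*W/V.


Total biomass = 17514 fish * 2.861 kg = 50107.554 kg
Density = total biomass / volume = 50107.554 / 835 = 60.009 kg/m^3

60.009 kg/m^3


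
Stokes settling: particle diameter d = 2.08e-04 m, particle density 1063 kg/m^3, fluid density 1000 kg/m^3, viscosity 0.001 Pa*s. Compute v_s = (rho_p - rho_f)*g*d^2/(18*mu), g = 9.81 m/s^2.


Density difference: rho_p - rho_f = 1063 - 1000 = 63 kg/m^3
d^2 = (2.08e-04)^2 = 4.3264e-08 m^2
Numerator = (rho_p - rho_f) * g * d^2 = 63 * 9.81 * 4.3264e-08 = 2.673845e-05
Denominator = 18 * mu = 18 * 0.001 = 0.018
v_s = 2.673845e-05 / 0.018 = 0.00148547 m/s
Check: Re = rho_f * v_s * d / mu = 1000 * 0.00148547 * 2.08e-04 / 0.001 = 0.309 < 1, so Stokes' law applies.

0.00148547 m/s


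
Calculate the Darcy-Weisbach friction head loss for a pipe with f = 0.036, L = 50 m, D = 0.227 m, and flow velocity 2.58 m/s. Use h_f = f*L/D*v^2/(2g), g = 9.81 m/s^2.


v^2 = 2.58^2 = 6.6564 m^2/s^2
L/D = 50/0.227 = 220.26432
h_f = f*(L/D)*v^2/(2g) = 0.036 * 220.26432 * 6.6564 / 19.62 = 2.69022 m

2.69022 m


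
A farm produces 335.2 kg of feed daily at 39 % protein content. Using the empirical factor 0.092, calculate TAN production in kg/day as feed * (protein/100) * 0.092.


Protein in feed = 335.2 * 39/100 = 130.728 kg/day
TAN = protein * 0.092 = 130.728 * 0.092 = 12.026976 kg/day

12.026976 kg/day


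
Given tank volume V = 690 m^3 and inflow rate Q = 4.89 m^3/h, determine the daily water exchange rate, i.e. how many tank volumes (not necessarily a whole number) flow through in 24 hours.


Daily flow volume = 4.89 m^3/h * 24 h = 117.36 m^3/day
Exchanges = daily flow / tank volume = 117.36 / 690 = 0.170087 exchanges/day

0.170087 exchanges/day


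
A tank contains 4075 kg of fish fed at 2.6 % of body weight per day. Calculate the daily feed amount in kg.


Feeding rate fraction = 2.6% / 100 = 0.026
Daily feed = 4075 kg * 0.026 = 105.95 kg/day

105.95 kg/day


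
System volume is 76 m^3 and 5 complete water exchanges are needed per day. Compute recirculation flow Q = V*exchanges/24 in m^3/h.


Daily recirculation volume = 76 m^3 * 5 = 380 m^3/day
Flow rate Q = daily volume / 24 h = 380 / 24 = 15.8333 m^3/h

15.8333 m^3/h


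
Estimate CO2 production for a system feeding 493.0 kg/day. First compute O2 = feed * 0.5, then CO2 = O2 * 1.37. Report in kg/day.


O2 = 493.0 * 0.5 = 246.5
CO2 = 246.5 * 1.37 = 337.705

337.705 kg/day


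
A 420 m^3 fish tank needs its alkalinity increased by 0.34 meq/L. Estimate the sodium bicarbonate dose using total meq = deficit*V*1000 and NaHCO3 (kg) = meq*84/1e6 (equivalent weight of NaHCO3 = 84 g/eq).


Tank volume in L = 420 m^3 * 1000 = 420000 L
Total meq required = 0.34 meq/L * 420000 L = 142800 meq
NaHCO3 mass = 142800 meq * 84 mg/meq / 1e6 = 11.9952 kg

11.9952 kg


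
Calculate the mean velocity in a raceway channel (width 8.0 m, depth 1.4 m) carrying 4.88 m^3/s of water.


Cross-sectional area = W * d = 8.0 * 1.4 = 11.2 m^2
Velocity = Q / A = 4.88 / 11.2 = 0.435714 m/s

0.435714 m/s


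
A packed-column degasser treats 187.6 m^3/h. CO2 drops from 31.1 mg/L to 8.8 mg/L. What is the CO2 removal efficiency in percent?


CO2_out / CO2_in = 8.8 / 31.1 = 0.2829582
Fraction remaining = 0.2829582
efficiency = (1 - 0.2829582) * 100 = 71.7042 %

71.7042 %


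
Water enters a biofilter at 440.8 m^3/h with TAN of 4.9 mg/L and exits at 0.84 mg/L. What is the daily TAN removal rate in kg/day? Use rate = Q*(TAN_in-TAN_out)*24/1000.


Concentration drop: TAN_in - TAN_out = 4.9 - 0.84 = 4.06 mg/L
Hourly TAN removed = Q * dTAN = 440.8 m^3/h * 4.06 mg/L = 1789.648 g/h  (m^3/h * mg/L = g/h)
Daily TAN removed = 1789.648 * 24 = 42951.552 g/day
Convert to kg/day: 42951.552 / 1000 = 42.951552 kg/day

42.951552 kg/day


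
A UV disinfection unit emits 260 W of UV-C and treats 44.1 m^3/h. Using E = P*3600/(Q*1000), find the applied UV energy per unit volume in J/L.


Energy delivered per hour = 260 W * 3600 s = 936000 J/h
Volume treated per hour = 44.1 m^3/h * 1000 = 44100 L/h
dose = 936000 / 44100 = 21.2245 J/L

21.2245 J/L


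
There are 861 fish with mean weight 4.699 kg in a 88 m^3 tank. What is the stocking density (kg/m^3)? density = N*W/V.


Total biomass = 861 fish * 4.699 kg = 4045.839 kg
Density = total biomass / volume = 4045.839 / 88 = 45.9754 kg/m^3

45.9754 kg/m^3


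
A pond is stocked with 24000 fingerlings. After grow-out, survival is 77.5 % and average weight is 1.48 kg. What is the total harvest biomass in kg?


Survivors = 24000 * 77.5/100 = 18600 fish
Harvest biomass = survivors * W_f = 18600 * 1.48 = 27528 kg

27528 kg


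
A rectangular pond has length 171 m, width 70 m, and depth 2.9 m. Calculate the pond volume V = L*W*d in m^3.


Base area = L * W = 171 * 70 = 11970 m^2
Volume = area * depth = 11970 * 2.9 = 34713 m^3

34713 m^3


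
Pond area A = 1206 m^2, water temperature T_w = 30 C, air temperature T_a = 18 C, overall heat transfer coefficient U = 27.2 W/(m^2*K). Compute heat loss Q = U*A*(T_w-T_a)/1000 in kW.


Temperature difference dT = 30 - 18 = 12 K
Heat loss (W) = U * A * dT = 27.2 * 1206 * 12 = 393638.4 W
Convert to kW: 393638.4 / 1000 = 393.6384 kW

393.6384 kW


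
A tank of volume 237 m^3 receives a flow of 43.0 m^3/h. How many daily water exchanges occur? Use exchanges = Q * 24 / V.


Daily flow volume = 43.0 m^3/h * 24 h = 1032 m^3/day
Exchanges = daily flow / tank volume = 1032 / 237 = 4.35443 exchanges/day

4.35443 exchanges/day


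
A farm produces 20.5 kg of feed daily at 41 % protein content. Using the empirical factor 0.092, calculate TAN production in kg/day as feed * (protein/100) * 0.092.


Protein in feed = 20.5 * 41/100 = 8.405 kg/day
TAN = protein * 0.092 = 8.405 * 0.092 = 0.77326 kg/day

0.77326 kg/day


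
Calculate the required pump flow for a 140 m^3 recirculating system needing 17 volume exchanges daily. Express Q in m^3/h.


Daily recirculation volume = 140 m^3 * 17 = 2380 m^3/day
Flow rate Q = daily volume / 24 h = 2380 / 24 = 99.1667 m^3/h

99.1667 m^3/h


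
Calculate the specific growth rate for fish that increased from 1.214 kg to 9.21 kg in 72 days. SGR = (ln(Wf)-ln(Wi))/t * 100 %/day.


ln(W_f) = ln(9.21) = 2.2202899
ln(W_i) = ln(1.214) = 0.19392069
ln(W_f) - ln(W_i) = 2.2202899 - 0.19392069 = 2.0263692
SGR = 2.0263692 / 72 * 100 = 2.8144 %/day

2.8144 %/day


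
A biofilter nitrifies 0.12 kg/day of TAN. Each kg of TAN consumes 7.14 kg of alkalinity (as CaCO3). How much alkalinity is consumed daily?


Alkalinity factor: 7.14 kg CaCO3 consumed per kg TAN nitrified
alk = 0.12 kg TAN * 7.14 = 0.8568 kg CaCO3/day

0.8568 kg CaCO3/day


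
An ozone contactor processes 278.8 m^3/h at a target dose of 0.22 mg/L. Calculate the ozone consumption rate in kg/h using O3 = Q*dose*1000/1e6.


O3 demand (mg/h) = Q * dose * 1000 = 278.8 * 0.22 * 1000 = 61336 mg/h
Convert mg to kg: 61336 / 1e6 = 0.061336 kg/h

0.061336 kg/h


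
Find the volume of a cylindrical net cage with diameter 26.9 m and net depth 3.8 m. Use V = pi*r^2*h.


r = d/2 = 26.9/2 = 13.45 m
Base area = pi*r^2 = pi*13.45^2 = 568.32197 m^2
Volume = 568.32197 * 3.8 = 2159.62 m^3

2159.62 m^3


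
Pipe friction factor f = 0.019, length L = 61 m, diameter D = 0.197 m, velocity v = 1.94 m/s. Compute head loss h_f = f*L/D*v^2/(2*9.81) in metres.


v^2 = 1.94^2 = 3.7636 m^2/s^2
L/D = 61/0.197 = 309.64467
h_f = f*(L/D)*v^2/(2g) = 0.019 * 309.64467 * 3.7636 / 19.62 = 1.12855 m

1.12855 m


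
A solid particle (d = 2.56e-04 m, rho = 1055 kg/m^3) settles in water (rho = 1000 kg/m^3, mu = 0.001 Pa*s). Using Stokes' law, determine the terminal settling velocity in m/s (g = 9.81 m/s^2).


Density difference: rho_p - rho_f = 1055 - 1000 = 55 kg/m^3
d^2 = (2.56e-04)^2 = 6.5536e-08 m^2
Numerator = (rho_p - rho_f) * g * d^2 = 55 * 9.81 * 6.5536e-08 = 3.5359949e-05
Denominator = 18 * mu = 18 * 0.001 = 0.018
v_s = 3.5359949e-05 / 0.018 = 0.00196444 m/s
Check: Re = rho_f * v_s * d / mu = 1000 * 0.00196444 * 2.56e-04 / 0.001 = 0.503 < 1, so Stokes' law applies.

0.00196444 m/s


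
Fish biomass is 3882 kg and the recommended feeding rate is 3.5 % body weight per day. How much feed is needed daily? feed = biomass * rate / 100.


Feeding rate fraction = 3.5% / 100 = 0.035
Daily feed = 3882 kg * 0.035 = 135.87 kg/day

135.87 kg/day


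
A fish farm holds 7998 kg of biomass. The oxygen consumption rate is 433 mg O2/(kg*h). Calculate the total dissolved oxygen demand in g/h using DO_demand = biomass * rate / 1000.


Total O2 consumption (mg/h) = 7998 kg * 433 mg/(kg*h) = 3463134 mg/h
Convert to g/h: 3463134 / 1000 = 3463.134 g/h

3463.134 g/h


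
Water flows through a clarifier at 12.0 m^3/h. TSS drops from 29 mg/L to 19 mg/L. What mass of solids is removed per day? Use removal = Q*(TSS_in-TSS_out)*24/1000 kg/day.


Concentration drop: TSS_in - TSS_out = 29 - 19 = 10 mg/L
Hourly solids removed = Q * dTSS = 12.0 m^3/h * 10 mg/L = 120 g/h  (m^3/h * mg/L = g/h)
Daily solids removed = 120 * 24 = 2880 g/day
Convert g to kg: 2880 / 1000 = 2.88 kg/day

2.88 kg/day


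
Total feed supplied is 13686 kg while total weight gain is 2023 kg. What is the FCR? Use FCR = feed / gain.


FCR = feed consumed / weight gained
FCR = 13686 kg / 2023 kg = 6.7652

6.7652


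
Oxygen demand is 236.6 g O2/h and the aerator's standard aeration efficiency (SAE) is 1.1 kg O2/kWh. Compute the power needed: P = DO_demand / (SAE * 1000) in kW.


SAE in g O2/kWh = 1.1 * 1000 = 1100 g/kWh
P = DO_demand / SAE_g = 236.6 / 1100 = 0.215091 kW

0.215091 kW


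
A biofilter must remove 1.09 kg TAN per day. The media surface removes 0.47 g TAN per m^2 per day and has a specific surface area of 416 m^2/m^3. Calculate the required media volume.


A = 1.09*1000 / 0.47 = 2319.1489 m^2
V = 2319.1489 / 416 = 5.57488

5.57488 m^3


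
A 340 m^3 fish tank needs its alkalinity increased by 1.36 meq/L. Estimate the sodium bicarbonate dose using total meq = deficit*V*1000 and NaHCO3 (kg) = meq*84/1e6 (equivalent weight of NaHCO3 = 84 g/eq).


Tank volume in L = 340 m^3 * 1000 = 340000 L
Total meq required = 1.36 meq/L * 340000 L = 462400 meq
NaHCO3 mass = 462400 meq * 84 mg/meq / 1e6 = 38.8416 kg

38.8416 kg


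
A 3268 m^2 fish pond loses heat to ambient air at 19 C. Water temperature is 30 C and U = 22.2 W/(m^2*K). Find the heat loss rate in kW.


Temperature difference dT = 30 - 19 = 11 K
Heat loss (W) = U * A * dT = 22.2 * 3268 * 11 = 798045.6 W
Convert to kW: 798045.6 / 1000 = 798.0456 kW

798.0456 kW


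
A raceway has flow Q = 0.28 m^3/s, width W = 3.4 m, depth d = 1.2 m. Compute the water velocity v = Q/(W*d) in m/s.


Cross-sectional area = W * d = 3.4 * 1.2 = 4.08 m^2
Velocity = Q / A = 0.28 / 4.08 = 0.0686275 m/s

0.0686275 m/s


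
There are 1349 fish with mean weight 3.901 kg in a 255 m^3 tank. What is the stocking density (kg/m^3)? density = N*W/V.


Total biomass = 1349 fish * 3.901 kg = 5262.449 kg
Density = total biomass / volume = 5262.449 / 255 = 20.6371 kg/m^3

20.6371 kg/m^3


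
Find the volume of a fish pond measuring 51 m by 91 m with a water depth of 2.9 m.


Base area = L * W = 51 * 91 = 4641 m^2
Volume = area * depth = 4641 * 2.9 = 13458.9 m^3

13458.9 m^3


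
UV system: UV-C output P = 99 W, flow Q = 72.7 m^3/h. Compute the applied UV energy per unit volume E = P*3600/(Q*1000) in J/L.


Energy delivered per hour = 99 W * 3600 s = 356400 J/h
Volume treated per hour = 72.7 m^3/h * 1000 = 72700 L/h
dose = 356400 / 72700 = 4.90234 J/L

4.90234 J/L


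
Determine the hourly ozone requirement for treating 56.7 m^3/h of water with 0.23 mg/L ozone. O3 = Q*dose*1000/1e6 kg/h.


O3 demand (mg/h) = Q * dose * 1000 = 56.7 * 0.23 * 1000 = 13041 mg/h
Convert mg to kg: 13041 / 1e6 = 0.013041 kg/h

0.013041 kg/h


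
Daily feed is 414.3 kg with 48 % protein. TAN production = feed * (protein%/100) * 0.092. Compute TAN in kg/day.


Protein in feed = 414.3 * 48/100 = 198.864 kg/day
TAN = protein * 0.092 = 198.864 * 0.092 = 18.295488 kg/day

18.295488 kg/day


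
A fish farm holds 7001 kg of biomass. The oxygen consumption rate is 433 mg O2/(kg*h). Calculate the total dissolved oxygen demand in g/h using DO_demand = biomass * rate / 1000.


Total O2 consumption (mg/h) = 7001 kg * 433 mg/(kg*h) = 3031433 mg/h
Convert to g/h: 3031433 / 1000 = 3031.433 g/h

3031.433 g/h


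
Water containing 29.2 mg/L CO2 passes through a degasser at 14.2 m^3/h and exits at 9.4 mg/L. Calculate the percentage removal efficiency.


CO2_out / CO2_in = 9.4 / 29.2 = 0.32191781
Fraction remaining = 0.32191781
efficiency = (1 - 0.32191781) * 100 = 67.8082 %

67.8082 %


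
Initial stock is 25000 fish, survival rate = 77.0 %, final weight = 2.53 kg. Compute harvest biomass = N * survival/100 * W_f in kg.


Survivors = 25000 * 77.0/100 = 19250 fish
Harvest biomass = survivors * W_f = 19250 * 2.53 = 48702.5 kg

48702.5 kg


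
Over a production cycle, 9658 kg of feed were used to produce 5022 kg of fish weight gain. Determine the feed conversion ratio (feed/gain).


FCR = feed consumed / weight gained
FCR = 9658 kg / 5022 kg = 1.92314

1.92314


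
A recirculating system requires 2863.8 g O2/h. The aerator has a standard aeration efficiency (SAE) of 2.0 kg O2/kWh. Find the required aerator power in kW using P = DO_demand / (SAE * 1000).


SAE in g O2/kWh = 2.0 * 1000 = 2000 g/kWh
P = DO_demand / SAE_g = 2863.8 / 2000 = 1.4319 kW

1.4319 kW


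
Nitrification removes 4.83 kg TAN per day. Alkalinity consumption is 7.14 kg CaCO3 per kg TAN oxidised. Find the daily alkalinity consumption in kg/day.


Alkalinity factor: 7.14 kg CaCO3 consumed per kg TAN nitrified
alk = 4.83 kg TAN * 7.14 = 34.4862 kg CaCO3/day

34.4862 kg CaCO3/day


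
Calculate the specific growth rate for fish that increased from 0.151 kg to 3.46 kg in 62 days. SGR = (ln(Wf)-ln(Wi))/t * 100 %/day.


ln(W_f) = ln(3.46) = 1.2412686
ln(W_i) = ln(0.151) = -1.8904754
ln(W_f) - ln(W_i) = 1.2412686 - -1.8904754 = 3.131744
SGR = 3.131744 / 62 * 100 = 5.0512 %/day

5.0512 %/day


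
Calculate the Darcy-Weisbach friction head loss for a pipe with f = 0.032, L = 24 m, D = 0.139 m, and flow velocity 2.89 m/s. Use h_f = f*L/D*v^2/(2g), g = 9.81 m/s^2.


v^2 = 2.89^2 = 8.3521 m^2/s^2
L/D = 24/0.139 = 172.66187
h_f = f*(L/D)*v^2/(2g) = 0.032 * 172.66187 * 8.3521 / 19.62 = 2.35203 m

2.35203 m


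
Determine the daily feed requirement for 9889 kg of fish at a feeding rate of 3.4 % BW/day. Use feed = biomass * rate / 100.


Feeding rate fraction = 3.4% / 100 = 0.034
Daily feed = 9889 kg * 0.034 = 336.226 kg/day

336.226 kg/day


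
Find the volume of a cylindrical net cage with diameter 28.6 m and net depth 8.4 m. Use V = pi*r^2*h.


r = d/2 = 28.6/2 = 14.3 m
Base area = pi*r^2 = pi*14.3^2 = 642.42428 m^2
Volume = 642.42428 * 8.4 = 5396.36 m^3

5396.36 m^3


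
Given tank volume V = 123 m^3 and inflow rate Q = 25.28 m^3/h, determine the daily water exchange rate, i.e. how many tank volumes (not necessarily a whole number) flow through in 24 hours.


Daily flow volume = 25.28 m^3/h * 24 h = 606.72 m^3/day
Exchanges = daily flow / tank volume = 606.72 / 123 = 4.93268 exchanges/day

4.93268 exchanges/day


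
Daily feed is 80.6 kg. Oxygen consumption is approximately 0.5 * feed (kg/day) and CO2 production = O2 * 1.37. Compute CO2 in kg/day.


O2 = 80.6 * 0.5 = 40.3
CO2 = 40.3 * 1.37 = 55.211

55.211 kg/day


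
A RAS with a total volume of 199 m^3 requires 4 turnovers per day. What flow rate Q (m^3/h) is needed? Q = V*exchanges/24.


Daily recirculation volume = 199 m^3 * 4 = 796 m^3/day
Flow rate Q = daily volume / 24 h = 796 / 24 = 33.1667 m^3/h

33.1667 m^3/h


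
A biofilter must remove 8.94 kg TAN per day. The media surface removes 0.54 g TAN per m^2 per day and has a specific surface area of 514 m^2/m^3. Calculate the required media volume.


A = 8.94*1000 / 0.54 = 16555.556 m^2
V = 16555.556 / 514 = 32.2093

32.2093 m^3


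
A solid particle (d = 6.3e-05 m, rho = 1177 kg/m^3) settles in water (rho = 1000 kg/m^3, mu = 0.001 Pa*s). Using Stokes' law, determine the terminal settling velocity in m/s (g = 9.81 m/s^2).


Density difference: rho_p - rho_f = 1177 - 1000 = 177 kg/m^3
d^2 = (6.3e-05)^2 = 3.969e-09 m^2
Numerator = (rho_p - rho_f) * g * d^2 = 177 * 9.81 * 3.969e-09 = 6.8916525e-06
Denominator = 18 * mu = 18 * 0.001 = 0.018
v_s = 6.8916525e-06 / 0.018 = 3.8287e-04 m/s
Check: Re = rho_f * v_s * d / mu = 1000 * 3.8287e-04 * 6.3e-05 / 0.001 = 0.0241 < 1, so Stokes' law applies.

3.8287e-04 m/s


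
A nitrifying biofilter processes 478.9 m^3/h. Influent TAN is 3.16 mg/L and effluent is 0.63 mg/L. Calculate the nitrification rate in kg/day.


Concentration drop: TAN_in - TAN_out = 3.16 - 0.63 = 2.53 mg/L
Hourly TAN removed = Q * dTAN = 478.9 m^3/h * 2.53 mg/L = 1211.617 g/h  (m^3/h * mg/L = g/h)
Daily TAN removed = 1211.617 * 24 = 29078.808 g/day
Convert to kg/day: 29078.808 / 1000 = 29.078808 kg/day

29.078808 kg/day


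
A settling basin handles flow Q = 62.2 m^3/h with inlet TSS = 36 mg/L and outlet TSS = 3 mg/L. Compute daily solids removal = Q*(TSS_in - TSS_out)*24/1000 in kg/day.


Concentration drop: TSS_in - TSS_out = 36 - 3 = 33 mg/L
Hourly solids removed = Q * dTSS = 62.2 m^3/h * 33 mg/L = 2052.6 g/h  (m^3/h * mg/L = g/h)
Daily solids removed = 2052.6 * 24 = 49262.4 g/day
Convert g to kg: 49262.4 / 1000 = 49.2624 kg/day

49.2624 kg/day


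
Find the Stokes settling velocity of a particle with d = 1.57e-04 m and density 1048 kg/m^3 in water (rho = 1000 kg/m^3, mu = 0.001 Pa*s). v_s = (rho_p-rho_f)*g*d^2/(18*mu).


Density difference: rho_p - rho_f = 1048 - 1000 = 48 kg/m^3
d^2 = (1.57e-04)^2 = 2.4649e-08 m^2
Numerator = (rho_p - rho_f) * g * d^2 = 48 * 9.81 * 2.4649e-08 = 1.1606721e-05
Denominator = 18 * mu = 18 * 0.001 = 0.018
v_s = 1.1606721e-05 / 0.018 = 6.44818e-04 m/s
Check: Re = rho_f * v_s * d / mu = 1000 * 6.44818e-04 * 1.57e-04 / 0.001 = 0.101 < 1, so Stokes' law applies.

6.44818e-04 m/s


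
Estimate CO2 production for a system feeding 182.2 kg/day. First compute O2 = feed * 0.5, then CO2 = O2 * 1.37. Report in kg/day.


O2 = 182.2 * 0.5 = 91.1
CO2 = 91.1 * 1.37 = 124.807

124.807 kg/day


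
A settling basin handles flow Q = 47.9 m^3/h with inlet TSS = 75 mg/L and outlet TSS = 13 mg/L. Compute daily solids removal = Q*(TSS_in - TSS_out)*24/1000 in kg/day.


Concentration drop: TSS_in - TSS_out = 75 - 13 = 62 mg/L
Hourly solids removed = Q * dTSS = 47.9 m^3/h * 62 mg/L = 2969.8 g/h  (m^3/h * mg/L = g/h)
Daily solids removed = 2969.8 * 24 = 71275.2 g/day
Convert g to kg: 71275.2 / 1000 = 71.2752 kg/day

71.2752 kg/day


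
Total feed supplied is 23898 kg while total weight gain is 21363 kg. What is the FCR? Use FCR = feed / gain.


FCR = feed consumed / weight gained
FCR = 23898 kg / 21363 kg = 1.11866

1.11866


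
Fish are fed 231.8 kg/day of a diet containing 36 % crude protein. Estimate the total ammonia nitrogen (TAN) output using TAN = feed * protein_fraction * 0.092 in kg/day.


Protein in feed = 231.8 * 36/100 = 83.448 kg/day
TAN = protein * 0.092 = 83.448 * 0.092 = 7.677216 kg/day

7.677216 kg/day


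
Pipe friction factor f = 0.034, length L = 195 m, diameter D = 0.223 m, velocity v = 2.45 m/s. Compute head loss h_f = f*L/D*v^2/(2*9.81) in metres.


v^2 = 2.45^2 = 6.0025 m^2/s^2
L/D = 195/0.223 = 874.43946
h_f = f*(L/D)*v^2/(2g) = 0.034 * 874.43946 * 6.0025 / 19.62 = 9.09582 m

9.09582 m


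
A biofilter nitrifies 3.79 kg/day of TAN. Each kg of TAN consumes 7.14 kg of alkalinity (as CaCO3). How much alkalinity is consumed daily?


Alkalinity factor: 7.14 kg CaCO3 consumed per kg TAN nitrified
alk = 3.79 kg TAN * 7.14 = 27.0606 kg CaCO3/day

27.0606 kg CaCO3/day


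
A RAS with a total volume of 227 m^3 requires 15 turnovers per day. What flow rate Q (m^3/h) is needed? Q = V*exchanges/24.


Daily recirculation volume = 227 m^3 * 15 = 3405 m^3/day
Flow rate Q = daily volume / 24 h = 3405 / 24 = 141.875 m^3/h

141.875 m^3/h


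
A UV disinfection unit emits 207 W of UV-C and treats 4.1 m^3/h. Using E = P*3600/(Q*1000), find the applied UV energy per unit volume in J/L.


Energy delivered per hour = 207 W * 3600 s = 745200 J/h
Volume treated per hour = 4.1 m^3/h * 1000 = 4100 L/h
dose = 745200 / 4100 = 181.756 J/L

181.756 J/L


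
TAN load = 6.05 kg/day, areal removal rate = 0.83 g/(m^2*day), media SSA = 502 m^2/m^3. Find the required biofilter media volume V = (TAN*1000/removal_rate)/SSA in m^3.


A = 6.05*1000 / 0.83 = 7289.1566 m^2
V = 7289.1566 / 502 = 14.5202

14.5202 m^3


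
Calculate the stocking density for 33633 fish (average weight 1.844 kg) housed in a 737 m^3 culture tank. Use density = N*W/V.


Total biomass = 33633 fish * 1.844 kg = 62019.252 kg
Density = total biomass / volume = 62019.252 / 737 = 84.151 kg/m^3

84.151 kg/m^3


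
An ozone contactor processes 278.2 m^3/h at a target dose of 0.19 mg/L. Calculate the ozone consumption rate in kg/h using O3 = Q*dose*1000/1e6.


O3 demand (mg/h) = Q * dose * 1000 = 278.2 * 0.19 * 1000 = 52858 mg/h
Convert mg to kg: 52858 / 1e6 = 0.052858 kg/h

0.052858 kg/h


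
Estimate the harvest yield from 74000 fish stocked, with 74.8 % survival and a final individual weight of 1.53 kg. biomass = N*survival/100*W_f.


Survivors = 74000 * 74.8/100 = 55352 fish
Harvest biomass = survivors * W_f = 55352 * 1.53 = 84688.56 kg

84688.56 kg


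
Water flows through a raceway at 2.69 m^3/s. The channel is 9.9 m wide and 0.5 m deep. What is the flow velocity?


Cross-sectional area = W * d = 9.9 * 0.5 = 4.95 m^2
Velocity = Q / A = 2.69 / 4.95 = 0.543434 m/s

0.543434 m/s


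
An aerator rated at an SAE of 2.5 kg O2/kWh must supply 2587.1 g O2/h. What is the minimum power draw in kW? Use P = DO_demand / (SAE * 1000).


SAE in g O2/kWh = 2.5 * 1000 = 2500 g/kWh
P = DO_demand / SAE_g = 2587.1 / 2500 = 1.03484 kW

1.03484 kW


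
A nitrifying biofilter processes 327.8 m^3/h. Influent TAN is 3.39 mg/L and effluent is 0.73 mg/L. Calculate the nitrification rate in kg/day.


Concentration drop: TAN_in - TAN_out = 3.39 - 0.73 = 2.66 mg/L
Hourly TAN removed = Q * dTAN = 327.8 m^3/h * 2.66 mg/L = 871.948 g/h  (m^3/h * mg/L = g/h)
Daily TAN removed = 871.948 * 24 = 20926.752 g/day
Convert to kg/day: 20926.752 / 1000 = 20.926752 kg/day

20.926752 kg/day


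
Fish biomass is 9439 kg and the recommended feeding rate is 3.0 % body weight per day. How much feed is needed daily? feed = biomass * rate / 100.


Feeding rate fraction = 3.0% / 100 = 0.03
Daily feed = 9439 kg * 0.03 = 283.17 kg/day

283.17 kg/day


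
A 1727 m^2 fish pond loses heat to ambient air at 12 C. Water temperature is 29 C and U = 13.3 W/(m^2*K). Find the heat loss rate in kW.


Temperature difference dT = 29 - 12 = 17 K
Heat loss (W) = U * A * dT = 13.3 * 1727 * 17 = 390474.7 W
Convert to kW: 390474.7 / 1000 = 390.4747 kW

390.4747 kW


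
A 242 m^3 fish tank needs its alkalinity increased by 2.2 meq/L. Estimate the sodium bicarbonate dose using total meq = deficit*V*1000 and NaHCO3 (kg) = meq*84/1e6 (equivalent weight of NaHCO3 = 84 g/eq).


Tank volume in L = 242 m^3 * 1000 = 242000 L
Total meq required = 2.2 meq/L * 242000 L = 532400 meq
NaHCO3 mass = 532400 meq * 84 mg/meq / 1e6 = 44.7216 kg

44.7216 kg


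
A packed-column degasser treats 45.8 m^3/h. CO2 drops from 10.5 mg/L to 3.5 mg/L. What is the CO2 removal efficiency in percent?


CO2_out / CO2_in = 3.5 / 10.5 = 0.33333333
Fraction remaining = 0.33333333
efficiency = (1 - 0.33333333) * 100 = 66.6667 %

66.6667 %


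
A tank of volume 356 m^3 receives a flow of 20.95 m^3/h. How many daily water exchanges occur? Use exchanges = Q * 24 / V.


Daily flow volume = 20.95 m^3/h * 24 h = 502.8 m^3/day
Exchanges = daily flow / tank volume = 502.8 / 356 = 1.41236 exchanges/day

1.41236 exchanges/day


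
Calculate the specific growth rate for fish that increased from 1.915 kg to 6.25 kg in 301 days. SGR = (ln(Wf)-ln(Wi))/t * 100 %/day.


ln(W_f) = ln(6.25) = 1.8325815
ln(W_i) = ln(1.915) = 0.64971762
ln(W_f) - ln(W_i) = 1.8325815 - 0.64971762 = 1.1828639
SGR = 1.1828639 / 301 * 100 = 0.392978 %/day

0.392978 %/day


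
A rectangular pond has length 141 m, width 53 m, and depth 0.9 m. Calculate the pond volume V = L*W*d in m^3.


Base area = L * W = 141 * 53 = 7473 m^2
Volume = area * depth = 7473 * 0.9 = 6725.7 m^3

6725.7 m^3


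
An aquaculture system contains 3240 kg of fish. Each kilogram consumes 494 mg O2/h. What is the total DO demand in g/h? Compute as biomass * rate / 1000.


Total O2 consumption (mg/h) = 3240 kg * 494 mg/(kg*h) = 1600560 mg/h
Convert to g/h: 1600560 / 1000 = 1600.56 g/h

1600.56 g/h


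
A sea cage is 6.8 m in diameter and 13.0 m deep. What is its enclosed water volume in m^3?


r = d/2 = 6.8/2 = 3.4 m
Base area = pi*r^2 = pi*3.4^2 = 36.316811 m^2
Volume = 36.316811 * 13.0 = 472.119 m^3

472.119 m^3


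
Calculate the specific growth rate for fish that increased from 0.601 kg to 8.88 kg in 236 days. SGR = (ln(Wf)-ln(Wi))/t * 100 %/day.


ln(W_f) = ln(8.88) = 2.1838016
ln(W_i) = ln(0.601) = -0.50916034
ln(W_f) - ln(W_i) = 2.1838016 - -0.50916034 = 2.6929619
SGR = 2.6929619 / 236 * 100 = 1.14109 %/day

1.14109 %/day


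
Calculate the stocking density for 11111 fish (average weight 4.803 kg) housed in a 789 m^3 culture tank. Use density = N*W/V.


Total biomass = 11111 fish * 4.803 kg = 53366.133 kg
Density = total biomass / volume = 53366.133 / 789 = 67.6377 kg/m^3

67.6377 kg/m^3


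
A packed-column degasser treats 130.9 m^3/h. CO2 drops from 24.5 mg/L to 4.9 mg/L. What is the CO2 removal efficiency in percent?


CO2_out / CO2_in = 4.9 / 24.5 = 0.2
Fraction remaining = 0.2
efficiency = (1 - 0.2) * 100 = 80 %

80 %


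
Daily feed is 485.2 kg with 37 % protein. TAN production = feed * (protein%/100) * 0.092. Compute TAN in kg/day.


Protein in feed = 485.2 * 37/100 = 179.524 kg/day
TAN = protein * 0.092 = 179.524 * 0.092 = 16.516208 kg/day

16.516208 kg/day


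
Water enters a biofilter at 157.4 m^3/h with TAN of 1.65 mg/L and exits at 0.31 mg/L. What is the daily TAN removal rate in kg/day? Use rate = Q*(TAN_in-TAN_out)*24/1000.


Concentration drop: TAN_in - TAN_out = 1.65 - 0.31 = 1.34 mg/L
Hourly TAN removed = Q * dTAN = 157.4 m^3/h * 1.34 mg/L = 210.916 g/h  (m^3/h * mg/L = g/h)
Daily TAN removed = 210.916 * 24 = 5061.984 g/day
Convert to kg/day: 5061.984 / 1000 = 5.061984 kg/day

5.061984 kg/day


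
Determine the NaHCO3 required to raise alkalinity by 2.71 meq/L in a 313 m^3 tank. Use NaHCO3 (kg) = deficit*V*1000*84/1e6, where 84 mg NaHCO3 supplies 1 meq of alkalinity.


Tank volume in L = 313 m^3 * 1000 = 313000 L
Total meq required = 2.71 meq/L * 313000 L = 848230 meq
NaHCO3 mass = 848230 meq * 84 mg/meq / 1e6 = 71.2513 kg

71.2513 kg


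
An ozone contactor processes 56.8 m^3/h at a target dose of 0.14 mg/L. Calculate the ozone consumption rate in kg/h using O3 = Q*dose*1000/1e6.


O3 demand (mg/h) = Q * dose * 1000 = 56.8 * 0.14 * 1000 = 7952 mg/h
Convert mg to kg: 7952 / 1e6 = 0.007952 kg/h

0.007952 kg/h


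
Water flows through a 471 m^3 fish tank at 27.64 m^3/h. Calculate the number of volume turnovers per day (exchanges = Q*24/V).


Daily flow volume = 27.64 m^3/h * 24 h = 663.36 m^3/day
Exchanges = daily flow / tank volume = 663.36 / 471 = 1.40841 exchanges/day

1.40841 exchanges/day


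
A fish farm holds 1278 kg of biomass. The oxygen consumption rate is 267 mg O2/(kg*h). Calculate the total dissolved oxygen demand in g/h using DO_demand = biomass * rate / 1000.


Total O2 consumption (mg/h) = 1278 kg * 267 mg/(kg*h) = 341226 mg/h
Convert to g/h: 341226 / 1000 = 341.226 g/h

341.226 g/h


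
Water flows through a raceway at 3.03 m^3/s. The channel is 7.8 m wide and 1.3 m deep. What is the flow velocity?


Cross-sectional area = W * d = 7.8 * 1.3 = 10.14 m^2
Velocity = Q / A = 3.03 / 10.14 = 0.298817 m/s

0.298817 m/s


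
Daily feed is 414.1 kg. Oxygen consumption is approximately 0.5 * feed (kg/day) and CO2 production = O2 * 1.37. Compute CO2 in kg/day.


O2 = 414.1 * 0.5 = 207.05
CO2 = 207.05 * 1.37 = 283.6585

283.6585 kg/day


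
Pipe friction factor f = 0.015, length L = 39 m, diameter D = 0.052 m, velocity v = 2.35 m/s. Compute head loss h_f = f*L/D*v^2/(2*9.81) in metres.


v^2 = 2.35^2 = 5.5225 m^2/s^2
L/D = 39/0.052 = 750
h_f = f*(L/D)*v^2/(2g) = 0.015 * 750 * 5.5225 / 19.62 = 3.16657 m

3.16657 m


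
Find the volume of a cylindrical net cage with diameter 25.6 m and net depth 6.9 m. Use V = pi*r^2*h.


r = d/2 = 25.6/2 = 12.8 m
Base area = pi*r^2 = pi*12.8^2 = 514.71854 m^2
Volume = 514.71854 * 6.9 = 3551.56 m^3

3551.56 m^3


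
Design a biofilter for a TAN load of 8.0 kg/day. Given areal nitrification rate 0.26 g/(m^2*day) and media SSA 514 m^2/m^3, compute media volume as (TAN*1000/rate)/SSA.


A = 8.0*1000 / 0.26 = 30769.231 m^2
V = 30769.231 / 514 = 59.8623

59.8623 m^3


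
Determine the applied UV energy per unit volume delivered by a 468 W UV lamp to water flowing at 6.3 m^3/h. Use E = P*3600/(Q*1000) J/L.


Energy delivered per hour = 468 W * 3600 s = 1684800 J/h
Volume treated per hour = 6.3 m^3/h * 1000 = 6300 L/h
dose = 1684800 / 6300 = 267.429 J/L

267.429 J/L


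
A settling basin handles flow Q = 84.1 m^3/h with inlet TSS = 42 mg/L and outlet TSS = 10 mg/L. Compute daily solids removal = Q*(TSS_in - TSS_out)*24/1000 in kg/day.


Concentration drop: TSS_in - TSS_out = 42 - 10 = 32 mg/L
Hourly solids removed = Q * dTSS = 84.1 m^3/h * 32 mg/L = 2691.2 g/h  (m^3/h * mg/L = g/h)
Daily solids removed = 2691.2 * 24 = 64588.8 g/day
Convert g to kg: 64588.8 / 1000 = 64.5888 kg/day

64.5888 kg/day


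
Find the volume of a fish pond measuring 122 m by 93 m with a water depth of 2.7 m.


Base area = L * W = 122 * 93 = 11346 m^2
Volume = area * depth = 11346 * 2.7 = 30634.2 m^3

30634.2 m^3


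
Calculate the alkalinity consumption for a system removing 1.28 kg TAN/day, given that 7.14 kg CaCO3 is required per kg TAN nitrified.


Alkalinity factor: 7.14 kg CaCO3 consumed per kg TAN nitrified
alk = 1.28 kg TAN * 7.14 = 9.1392 kg CaCO3/day

9.1392 kg CaCO3/day


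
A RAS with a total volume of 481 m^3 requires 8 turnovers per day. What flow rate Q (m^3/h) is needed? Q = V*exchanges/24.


Daily recirculation volume = 481 m^3 * 8 = 3848 m^3/day
Flow rate Q = daily volume / 24 h = 3848 / 24 = 160.333 m^3/h

160.333 m^3/h


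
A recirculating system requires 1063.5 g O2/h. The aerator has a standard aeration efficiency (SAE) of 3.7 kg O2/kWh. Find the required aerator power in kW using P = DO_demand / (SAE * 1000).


SAE in g O2/kWh = 3.7 * 1000 = 3700 g/kWh
P = DO_demand / SAE_g = 1063.5 / 3700 = 0.287432 kW

0.287432 kW


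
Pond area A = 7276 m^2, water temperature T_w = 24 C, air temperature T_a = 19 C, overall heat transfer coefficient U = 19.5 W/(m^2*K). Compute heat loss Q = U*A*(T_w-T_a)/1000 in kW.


Temperature difference dT = 24 - 19 = 5 K
Heat loss (W) = U * A * dT = 19.5 * 7276 * 5 = 709410 W
Convert to kW: 709410 / 1000 = 709.41 kW

709.41 kW


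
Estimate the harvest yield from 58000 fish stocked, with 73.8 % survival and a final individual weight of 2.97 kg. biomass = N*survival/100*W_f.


Survivors = 58000 * 73.8/100 = 42804 fish
Harvest biomass = survivors * W_f = 42804 * 2.97 = 127127.88 kg

127127.88 kg


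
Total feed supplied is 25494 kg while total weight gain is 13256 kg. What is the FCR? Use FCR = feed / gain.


FCR = feed consumed / weight gained
FCR = 25494 kg / 13256 kg = 1.9232

1.9232


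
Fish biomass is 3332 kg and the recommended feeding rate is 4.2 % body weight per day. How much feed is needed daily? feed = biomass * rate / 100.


Feeding rate fraction = 4.2% / 100 = 0.042
Daily feed = 3332 kg * 0.042 = 139.944 kg/day

139.944 kg/day


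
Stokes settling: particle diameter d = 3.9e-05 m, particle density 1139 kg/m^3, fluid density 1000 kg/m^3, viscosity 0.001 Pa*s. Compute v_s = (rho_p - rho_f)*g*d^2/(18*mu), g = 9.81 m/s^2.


Density difference: rho_p - rho_f = 1139 - 1000 = 139 kg/m^3
d^2 = (3.9e-05)^2 = 1.521e-09 m^2
Numerator = (rho_p - rho_f) * g * d^2 = 139 * 9.81 * 1.521e-09 = 2.0740204e-06
Denominator = 18 * mu = 18 * 0.001 = 0.018
v_s = 2.0740204e-06 / 0.018 = 1.15223e-04 m/s
Check: Re = rho_f * v_s * d / mu = 1000 * 1.15223e-04 * 3.9e-05 / 0.001 = 0.00449 < 1, so Stokes' law applies.

1.15223e-04 m/s


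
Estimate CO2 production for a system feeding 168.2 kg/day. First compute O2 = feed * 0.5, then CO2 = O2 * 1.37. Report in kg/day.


O2 = 168.2 * 0.5 = 84.1
CO2 = 84.1 * 1.37 = 115.217

115.217 kg/day


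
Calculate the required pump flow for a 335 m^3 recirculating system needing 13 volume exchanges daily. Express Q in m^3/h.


Daily recirculation volume = 335 m^3 * 13 = 4355 m^3/day
Flow rate Q = daily volume / 24 h = 4355 / 24 = 181.458 m^3/h

181.458 m^3/h


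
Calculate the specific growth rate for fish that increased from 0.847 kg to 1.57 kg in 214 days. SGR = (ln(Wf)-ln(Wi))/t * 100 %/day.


ln(W_f) = ln(1.57) = 0.45107562
ln(W_i) = ln(0.847) = -0.16605458
ln(W_f) - ln(W_i) = 0.45107562 - -0.16605458 = 0.6171302
SGR = 0.6171302 / 214 * 100 = 0.288379 %/day

0.288379 %/day


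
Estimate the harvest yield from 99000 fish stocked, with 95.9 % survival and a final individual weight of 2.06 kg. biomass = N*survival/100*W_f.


Survivors = 99000 * 95.9/100 = 94941 fish
Harvest biomass = survivors * W_f = 94941 * 2.06 = 195578.46 kg

195578.46 kg


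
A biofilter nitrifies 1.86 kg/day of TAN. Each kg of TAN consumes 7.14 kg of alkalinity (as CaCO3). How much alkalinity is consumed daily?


Alkalinity factor: 7.14 kg CaCO3 consumed per kg TAN nitrified
alk = 1.86 kg TAN * 7.14 = 13.2804 kg CaCO3/day

13.2804 kg CaCO3/day


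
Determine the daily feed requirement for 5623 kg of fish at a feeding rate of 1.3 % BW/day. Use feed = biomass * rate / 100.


Feeding rate fraction = 1.3% / 100 = 0.013
Daily feed = 5623 kg * 0.013 = 73.099 kg/day

73.099 kg/day


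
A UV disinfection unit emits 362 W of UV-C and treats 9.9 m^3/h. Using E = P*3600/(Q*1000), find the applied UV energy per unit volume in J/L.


Energy delivered per hour = 362 W * 3600 s = 1303200 J/h
Volume treated per hour = 9.9 m^3/h * 1000 = 9900 L/h
dose = 1303200 / 9900 = 131.636 J/L

131.636 J/L


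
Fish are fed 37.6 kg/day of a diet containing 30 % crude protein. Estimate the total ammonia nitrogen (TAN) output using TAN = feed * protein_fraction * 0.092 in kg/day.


Protein in feed = 37.6 * 30/100 = 11.28 kg/day
TAN = protein * 0.092 = 11.28 * 0.092 = 1.03776 kg/day

1.03776 kg/day


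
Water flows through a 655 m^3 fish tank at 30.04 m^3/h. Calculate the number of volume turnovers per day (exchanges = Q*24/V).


Daily flow volume = 30.04 m^3/h * 24 h = 720.96 m^3/day
Exchanges = daily flow / tank volume = 720.96 / 655 = 1.1007 exchanges/day

1.1007 exchanges/day


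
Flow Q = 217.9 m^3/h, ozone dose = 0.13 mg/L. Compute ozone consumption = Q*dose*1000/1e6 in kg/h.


O3 demand (mg/h) = Q * dose * 1000 = 217.9 * 0.13 * 1000 = 28327 mg/h
Convert mg to kg: 28327 / 1e6 = 0.028327 kg/h

0.028327 kg/h


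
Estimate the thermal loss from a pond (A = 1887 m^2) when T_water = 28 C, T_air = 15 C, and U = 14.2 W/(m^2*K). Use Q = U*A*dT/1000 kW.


Temperature difference dT = 28 - 15 = 13 K
Heat loss (W) = U * A * dT = 14.2 * 1887 * 13 = 348340.2 W
Convert to kW: 348340.2 / 1000 = 348.3402 kW

348.3402 kW


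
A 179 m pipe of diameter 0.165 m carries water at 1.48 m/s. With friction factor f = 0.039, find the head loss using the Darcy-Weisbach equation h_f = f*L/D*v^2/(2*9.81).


v^2 = 1.48^2 = 2.1904 m^2/s^2
L/D = 179/0.165 = 1084.8485
h_f = f*(L/D)*v^2/(2g) = 0.039 * 1084.8485 * 2.1904 / 19.62 = 4.72344 m

4.72344 m


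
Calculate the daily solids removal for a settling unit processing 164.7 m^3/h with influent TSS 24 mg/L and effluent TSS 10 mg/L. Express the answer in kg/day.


Concentration drop: TSS_in - TSS_out = 24 - 10 = 14 mg/L
Hourly solids removed = Q * dTSS = 164.7 m^3/h * 14 mg/L = 2305.8 g/h  (m^3/h * mg/L = g/h)
Daily solids removed = 2305.8 * 24 = 55339.2 g/day
Convert g to kg: 55339.2 / 1000 = 55.3392 kg/day

55.3392 kg/day


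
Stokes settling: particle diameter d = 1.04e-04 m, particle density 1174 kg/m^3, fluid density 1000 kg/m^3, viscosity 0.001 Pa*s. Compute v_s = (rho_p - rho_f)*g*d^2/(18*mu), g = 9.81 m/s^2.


Density difference: rho_p - rho_f = 1174 - 1000 = 174 kg/m^3
d^2 = (1.04e-04)^2 = 1.0816e-08 m^2
Numerator = (rho_p - rho_f) * g * d^2 = 174 * 9.81 * 1.0816e-08 = 1.8462263e-05
Denominator = 18 * mu = 18 * 0.001 = 0.018
v_s = 1.8462263e-05 / 0.018 = 0.00102568 m/s
Check: Re = rho_f * v_s * d / mu = 1000 * 0.00102568 * 1.04e-04 / 0.001 = 0.107 < 1, so Stokes' law applies.

0.00102568 m/s


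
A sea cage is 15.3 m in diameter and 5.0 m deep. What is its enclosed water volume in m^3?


r = d/2 = 15.3/2 = 7.65 m
Base area = pi*r^2 = pi*7.65^2 = 183.85386 m^2
Volume = 183.85386 * 5.0 = 919.269 m^3

919.269 m^3


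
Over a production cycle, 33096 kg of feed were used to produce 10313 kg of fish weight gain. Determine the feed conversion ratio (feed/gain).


FCR = feed consumed / weight gained
FCR = 33096 kg / 10313 kg = 3.20915

3.20915
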